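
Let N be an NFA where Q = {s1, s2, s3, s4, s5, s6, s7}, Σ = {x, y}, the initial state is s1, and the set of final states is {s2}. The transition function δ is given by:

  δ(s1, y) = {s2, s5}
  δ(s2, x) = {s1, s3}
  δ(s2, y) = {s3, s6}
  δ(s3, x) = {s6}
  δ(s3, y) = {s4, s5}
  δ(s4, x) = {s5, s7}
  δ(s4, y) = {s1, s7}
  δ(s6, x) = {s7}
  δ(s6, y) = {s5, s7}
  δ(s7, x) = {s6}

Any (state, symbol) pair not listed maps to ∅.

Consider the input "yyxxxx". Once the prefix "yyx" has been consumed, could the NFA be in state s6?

Yes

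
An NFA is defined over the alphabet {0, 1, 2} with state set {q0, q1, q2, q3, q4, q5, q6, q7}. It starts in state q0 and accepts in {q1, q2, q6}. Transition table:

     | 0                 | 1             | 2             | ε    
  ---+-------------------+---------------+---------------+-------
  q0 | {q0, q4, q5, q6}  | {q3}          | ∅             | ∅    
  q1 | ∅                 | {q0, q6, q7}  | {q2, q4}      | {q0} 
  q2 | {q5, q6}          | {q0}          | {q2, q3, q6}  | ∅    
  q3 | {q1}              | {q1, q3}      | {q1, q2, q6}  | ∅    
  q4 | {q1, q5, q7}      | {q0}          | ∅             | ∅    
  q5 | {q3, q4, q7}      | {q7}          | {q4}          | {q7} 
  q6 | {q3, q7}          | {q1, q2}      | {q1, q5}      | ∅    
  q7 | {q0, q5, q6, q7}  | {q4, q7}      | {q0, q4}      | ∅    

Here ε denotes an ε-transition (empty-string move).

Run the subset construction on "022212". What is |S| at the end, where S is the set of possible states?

6

Start in {q0}.
Read '0': q0→{q0, q4, q5, q6}; union {q0, q4, q5, q6}; ε-closure = {q0, q4, q5, q6, q7}.
Read '2': q0→∅, q4→∅, q5→{q4}, q6→{q1, q5}, q7→{q0, q4}; union {q0, q1, q4, q5}; ε-closure = {q0, q1, q4, q5, q7}.
Read '2': q0→∅, q1→{q2, q4}, q4→∅, q5→{q4}, q7→{q0, q4}; now {q0, q2, q4}.
Read '2': q0→∅, q2→{q2, q3, q6}, q4→∅; now {q2, q3, q6}.
Read '1': q2→{q0}, q3→{q1, q3}, q6→{q1, q2}; now {q0, q1, q2, q3}.
Read '2': q0→∅, q1→{q2, q4}, q2→{q2, q3, q6}, q3→{q1, q2, q6}; union {q1, q2, q3, q4, q6}; ε-closure = {q0, q1, q2, q3, q4, q6}.
That set has 6 states.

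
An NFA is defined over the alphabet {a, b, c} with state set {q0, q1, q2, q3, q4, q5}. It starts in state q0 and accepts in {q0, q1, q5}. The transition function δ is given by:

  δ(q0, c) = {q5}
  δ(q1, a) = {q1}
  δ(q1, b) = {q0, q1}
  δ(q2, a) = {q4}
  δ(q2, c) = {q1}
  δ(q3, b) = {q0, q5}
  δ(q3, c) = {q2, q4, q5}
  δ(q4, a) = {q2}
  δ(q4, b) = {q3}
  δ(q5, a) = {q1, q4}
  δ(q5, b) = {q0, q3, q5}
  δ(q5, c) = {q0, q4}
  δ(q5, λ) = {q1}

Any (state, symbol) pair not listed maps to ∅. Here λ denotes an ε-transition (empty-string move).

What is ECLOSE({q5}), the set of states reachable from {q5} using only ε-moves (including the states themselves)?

{q1, q5}

Begin with {q5}.
ε-move q5 → q1; add q1.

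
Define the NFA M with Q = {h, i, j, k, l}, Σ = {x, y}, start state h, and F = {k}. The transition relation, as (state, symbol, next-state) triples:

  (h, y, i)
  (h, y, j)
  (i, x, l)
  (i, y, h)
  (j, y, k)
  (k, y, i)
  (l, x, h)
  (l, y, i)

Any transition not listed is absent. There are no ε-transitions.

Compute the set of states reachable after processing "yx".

{l}

Start in {h}.
Read 'y': h→{i, j}; now {i, j}.
Read 'x': i→{l}, j→∅; now {l}.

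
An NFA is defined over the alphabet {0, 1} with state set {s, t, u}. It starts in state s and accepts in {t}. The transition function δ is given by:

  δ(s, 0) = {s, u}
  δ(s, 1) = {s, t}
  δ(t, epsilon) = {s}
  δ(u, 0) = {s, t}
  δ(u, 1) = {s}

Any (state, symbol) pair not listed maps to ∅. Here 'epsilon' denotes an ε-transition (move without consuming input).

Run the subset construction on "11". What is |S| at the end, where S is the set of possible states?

2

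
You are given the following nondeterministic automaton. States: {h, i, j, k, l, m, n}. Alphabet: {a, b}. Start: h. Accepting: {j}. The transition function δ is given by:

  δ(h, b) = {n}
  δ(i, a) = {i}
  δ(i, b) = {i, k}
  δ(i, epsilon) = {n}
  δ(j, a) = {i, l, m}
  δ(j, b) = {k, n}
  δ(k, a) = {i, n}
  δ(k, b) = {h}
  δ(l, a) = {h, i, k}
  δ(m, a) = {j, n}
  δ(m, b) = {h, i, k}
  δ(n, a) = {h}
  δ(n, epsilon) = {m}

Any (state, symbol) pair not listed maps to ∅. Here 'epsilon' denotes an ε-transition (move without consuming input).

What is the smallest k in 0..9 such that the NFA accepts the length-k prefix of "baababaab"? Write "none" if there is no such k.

2

Start in {h}.
Read 'b': h→{n}; union {n}; ε-closure = {m, n}.
Read 'a': m→{j, n}, n→{h}; union {h, j, n}; ε-closure = {h, j, m, n}.
None of the earlier sets intersect F, but {h, j, m, n} does.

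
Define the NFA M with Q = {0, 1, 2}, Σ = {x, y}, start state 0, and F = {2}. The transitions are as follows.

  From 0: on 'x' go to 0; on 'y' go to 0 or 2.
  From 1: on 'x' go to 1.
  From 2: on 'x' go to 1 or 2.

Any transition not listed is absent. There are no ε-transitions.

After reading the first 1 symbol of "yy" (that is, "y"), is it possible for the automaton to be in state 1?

Start in {0}.
Read 'y': {0} → {0, 2}.
State 1 is not in {0, 2}.

No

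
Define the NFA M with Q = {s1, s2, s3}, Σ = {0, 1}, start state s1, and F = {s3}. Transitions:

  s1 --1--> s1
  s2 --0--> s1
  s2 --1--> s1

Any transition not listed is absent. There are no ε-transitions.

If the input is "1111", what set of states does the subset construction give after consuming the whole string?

{s1}

Start in {s1}.
Read '1': {s1} → {s1}.
Read '1': {s1} → {s1}.
Read '1': {s1} → {s1}.
Read '1': {s1} → {s1}.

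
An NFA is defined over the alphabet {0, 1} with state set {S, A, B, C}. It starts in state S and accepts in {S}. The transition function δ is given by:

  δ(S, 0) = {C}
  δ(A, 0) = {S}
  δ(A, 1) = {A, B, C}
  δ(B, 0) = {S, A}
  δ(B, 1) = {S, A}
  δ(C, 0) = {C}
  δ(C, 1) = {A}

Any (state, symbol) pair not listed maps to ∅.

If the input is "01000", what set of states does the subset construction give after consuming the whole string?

{C}

Start in {S}.
Read '0': S→{C}; now {C}.
Read '1': C→{A}; now {A}.
Read '0': A→{S}; now {S}.
Read '0': S→{C}; now {C}.
Read '0': C→{C}; now {C}.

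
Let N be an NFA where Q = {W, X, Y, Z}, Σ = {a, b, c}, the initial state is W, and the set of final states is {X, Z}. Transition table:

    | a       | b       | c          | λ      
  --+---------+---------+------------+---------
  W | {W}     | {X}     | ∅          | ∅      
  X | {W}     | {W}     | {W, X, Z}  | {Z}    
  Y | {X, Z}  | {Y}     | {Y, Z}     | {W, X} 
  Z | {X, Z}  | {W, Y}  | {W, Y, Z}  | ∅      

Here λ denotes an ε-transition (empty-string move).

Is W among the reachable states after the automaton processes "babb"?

Yes

Start in {W}.
Read 'b': {W} → {X, Z}.
Read 'a': {X, Z} → {W, X, Z}.
Read 'b': {W, X, Z} → {W, X, Y, Z}.
Read 'b': {W, X, Y, Z} → {W, X, Y, Z}.
State W is in {W, X, Y, Z}.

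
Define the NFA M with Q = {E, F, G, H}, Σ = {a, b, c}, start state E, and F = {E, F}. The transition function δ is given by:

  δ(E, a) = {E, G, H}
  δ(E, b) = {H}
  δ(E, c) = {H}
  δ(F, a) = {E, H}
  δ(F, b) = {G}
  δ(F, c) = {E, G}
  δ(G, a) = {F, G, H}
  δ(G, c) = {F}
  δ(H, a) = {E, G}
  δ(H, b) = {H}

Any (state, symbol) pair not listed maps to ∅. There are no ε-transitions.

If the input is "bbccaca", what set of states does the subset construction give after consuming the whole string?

∅

Start in {E}.
Read 'b': E→{H}; now {H}.
Read 'b': H→{H}; now {H}.
Read 'c': H→∅; now ∅.
The set is empty and remains empty for the remaining 4 symbols.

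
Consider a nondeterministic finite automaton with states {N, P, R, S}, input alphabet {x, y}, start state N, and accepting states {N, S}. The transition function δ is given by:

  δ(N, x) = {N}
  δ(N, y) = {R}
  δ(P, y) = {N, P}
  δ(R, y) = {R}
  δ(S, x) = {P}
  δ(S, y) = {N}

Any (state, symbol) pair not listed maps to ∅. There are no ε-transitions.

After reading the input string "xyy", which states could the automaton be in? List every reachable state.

{R}

Start in {N}.
Read 'x': N→{N}; now {N}.
Read 'y': N→{R}; now {R}.
Read 'y': R→{R}; now {R}.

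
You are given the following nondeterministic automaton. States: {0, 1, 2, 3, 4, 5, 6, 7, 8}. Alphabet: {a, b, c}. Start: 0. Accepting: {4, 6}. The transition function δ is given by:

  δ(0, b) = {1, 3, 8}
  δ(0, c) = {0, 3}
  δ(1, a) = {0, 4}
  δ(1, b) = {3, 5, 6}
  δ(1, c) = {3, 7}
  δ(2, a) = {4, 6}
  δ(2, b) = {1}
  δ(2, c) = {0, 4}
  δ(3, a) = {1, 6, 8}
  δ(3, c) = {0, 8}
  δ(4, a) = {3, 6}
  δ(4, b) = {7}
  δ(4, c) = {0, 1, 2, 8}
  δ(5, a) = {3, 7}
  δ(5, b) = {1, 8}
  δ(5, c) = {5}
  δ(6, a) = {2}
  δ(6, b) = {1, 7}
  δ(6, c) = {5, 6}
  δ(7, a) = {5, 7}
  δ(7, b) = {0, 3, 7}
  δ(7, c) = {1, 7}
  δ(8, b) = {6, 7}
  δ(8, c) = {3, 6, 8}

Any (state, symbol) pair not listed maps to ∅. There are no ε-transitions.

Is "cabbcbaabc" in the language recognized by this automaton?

Start in {0}.
Read 'c': 0→{0, 3}; now {0, 3}.
Read 'a': 0→∅, 3→{1, 6, 8}; now {1, 6, 8}.
Read 'b': 1→{3, 5, 6}, 6→{1, 7}, 8→{6, 7}; now {1, 3, 5, 6, 7}.
Read 'b': 1→{3, 5, 6}, 3→∅, 5→{1, 8}, 6→{1, 7}, 7→{0, 3, 7}; now {0, 1, 3, 5, 6, 7, 8}.
Read 'c': 0→{0, 3}, 1→{3, 7}, 3→{0, 8}, 5→{5}, 6→{5, 6}, 7→{1, 7}, 8→{3, 6, 8}; now {0, 1, 3, 5, 6, 7, 8}.
Read 'b': 0→{1, 3, 8}, 1→{3, 5, 6}, 3→∅, 5→{1, 8}, 6→{1, 7}, 7→{0, 3, 7}, 8→{6, 7}; now {0, 1, 3, 5, 6, 7, 8}.
Read 'a': 0→∅, 1→{0, 4}, 3→{1, 6, 8}, 5→{3, 7}, 6→{2}, 7→{5, 7}, 8→∅; now {0, 1, 2, 3, 4, 5, 6, 7, 8}.
Read 'a': 0→∅, 1→{0, 4}, 2→{4, 6}, 3→{1, 6, 8}, 4→{3, 6}, 5→{3, 7}, 6→{2}, 7→{5, 7}, 8→∅; now {0, 1, 2, 3, 4, 5, 6, 7, 8}.
Read 'b': 0→{1, 3, 8}, 1→{3, 5, 6}, 2→{1}, 3→∅, 4→{7}, 5→{1, 8}, 6→{1, 7}, 7→{0, 3, 7}, 8→{6, 7}; now {0, 1, 3, 5, 6, 7, 8}.
Read 'c': 0→{0, 3}, 1→{3, 7}, 3→{0, 8}, 5→{5}, 6→{5, 6}, 7→{1, 7}, 8→{3, 6, 8}; now {0, 1, 3, 5, 6, 7, 8}.
The final set {0, 1, 3, 5, 6, 7, 8} contains the accepting state 6.

Yes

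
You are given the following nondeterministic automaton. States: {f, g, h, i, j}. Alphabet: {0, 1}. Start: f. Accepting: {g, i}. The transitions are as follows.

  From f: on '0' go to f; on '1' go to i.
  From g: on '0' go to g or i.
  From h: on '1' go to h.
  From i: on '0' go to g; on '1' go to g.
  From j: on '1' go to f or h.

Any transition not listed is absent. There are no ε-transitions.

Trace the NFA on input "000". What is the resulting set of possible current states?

{f}

Start in {f}.
Read '0': f→{f}; now {f}.
Read '0': f→{f}; now {f}.
Read '0': f→{f}; now {f}.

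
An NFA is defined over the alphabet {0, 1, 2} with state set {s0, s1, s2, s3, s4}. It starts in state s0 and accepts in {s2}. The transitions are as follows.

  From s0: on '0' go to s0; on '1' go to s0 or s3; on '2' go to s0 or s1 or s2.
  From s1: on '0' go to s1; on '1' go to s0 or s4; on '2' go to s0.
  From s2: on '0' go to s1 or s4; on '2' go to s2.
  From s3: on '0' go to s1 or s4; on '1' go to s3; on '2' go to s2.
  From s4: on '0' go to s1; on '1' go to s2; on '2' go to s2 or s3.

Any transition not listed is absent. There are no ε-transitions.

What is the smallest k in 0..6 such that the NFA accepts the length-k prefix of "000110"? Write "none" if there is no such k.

none

Start in {s0}.
Read '0': s0→{s0}; now {s0}.
Read '0': s0→{s0}; now {s0}.
Read '0': s0→{s0}; now {s0}.
Read '1': s0→{s0, s3}; now {s0, s3}.
Read '1': s0→{s0, s3}, s3→{s3}; now {s0, s3}.
Read '0': s0→{s0}, s3→{s1, s4}; now {s0, s1, s4}.
No reachable set along the way intersects F.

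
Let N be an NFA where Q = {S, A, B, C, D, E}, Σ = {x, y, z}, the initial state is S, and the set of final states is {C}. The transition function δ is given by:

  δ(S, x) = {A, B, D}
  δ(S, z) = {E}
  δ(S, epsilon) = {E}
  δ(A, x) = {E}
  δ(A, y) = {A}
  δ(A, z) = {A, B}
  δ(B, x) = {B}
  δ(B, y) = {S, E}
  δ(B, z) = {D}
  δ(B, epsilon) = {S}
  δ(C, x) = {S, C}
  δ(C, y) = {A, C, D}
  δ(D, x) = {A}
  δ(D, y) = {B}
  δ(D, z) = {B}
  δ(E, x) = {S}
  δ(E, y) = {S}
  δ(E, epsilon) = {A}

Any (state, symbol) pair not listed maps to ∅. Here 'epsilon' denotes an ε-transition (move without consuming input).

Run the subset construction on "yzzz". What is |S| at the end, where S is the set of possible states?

5

Start: ε-closure({S}) = {S, A, E}.
Read 'y': {S, A, E} → {S, A, E}.
Read 'z': {S, A, E} → {S, A, B, E}.
Read 'z': {S, A, B, E} → {S, A, B, D, E}.
Read 'z': {S, A, B, D, E} → {S, A, B, D, E}.
That set has 5 states.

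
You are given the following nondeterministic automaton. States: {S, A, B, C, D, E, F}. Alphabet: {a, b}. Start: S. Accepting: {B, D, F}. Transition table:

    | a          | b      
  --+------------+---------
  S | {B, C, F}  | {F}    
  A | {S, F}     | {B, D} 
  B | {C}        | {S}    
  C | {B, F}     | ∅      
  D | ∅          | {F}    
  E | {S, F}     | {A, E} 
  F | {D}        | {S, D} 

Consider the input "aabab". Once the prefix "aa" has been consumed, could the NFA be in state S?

Start in {S}.
Read 'a': {S} → {B, C, F}.
Read 'a': {B, C, F} → {B, C, D, F}.
State S is not in {B, C, D, F}.

No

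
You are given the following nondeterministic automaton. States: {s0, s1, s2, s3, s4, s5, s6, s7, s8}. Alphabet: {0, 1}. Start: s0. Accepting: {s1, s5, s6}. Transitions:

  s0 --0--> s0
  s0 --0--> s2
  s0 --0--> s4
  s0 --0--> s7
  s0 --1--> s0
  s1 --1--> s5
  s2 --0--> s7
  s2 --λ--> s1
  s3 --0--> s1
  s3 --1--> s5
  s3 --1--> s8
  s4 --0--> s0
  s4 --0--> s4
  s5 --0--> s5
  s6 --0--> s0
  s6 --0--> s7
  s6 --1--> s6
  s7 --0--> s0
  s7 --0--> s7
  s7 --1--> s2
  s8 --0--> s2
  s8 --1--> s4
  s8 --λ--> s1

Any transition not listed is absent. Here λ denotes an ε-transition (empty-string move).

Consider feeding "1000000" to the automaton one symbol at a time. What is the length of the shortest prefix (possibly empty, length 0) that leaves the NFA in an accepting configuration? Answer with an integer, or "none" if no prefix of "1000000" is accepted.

2

Start in {s0}.
Read '1': s0→{s0}; now {s0}.
Read '0': s0→{s0, s2, s4, s7}; union {s0, s2, s4, s7}; ε-closure = {s0, s1, s2, s4, s7}.
None of the earlier sets intersect F, but {s0, s1, s2, s4, s7} does.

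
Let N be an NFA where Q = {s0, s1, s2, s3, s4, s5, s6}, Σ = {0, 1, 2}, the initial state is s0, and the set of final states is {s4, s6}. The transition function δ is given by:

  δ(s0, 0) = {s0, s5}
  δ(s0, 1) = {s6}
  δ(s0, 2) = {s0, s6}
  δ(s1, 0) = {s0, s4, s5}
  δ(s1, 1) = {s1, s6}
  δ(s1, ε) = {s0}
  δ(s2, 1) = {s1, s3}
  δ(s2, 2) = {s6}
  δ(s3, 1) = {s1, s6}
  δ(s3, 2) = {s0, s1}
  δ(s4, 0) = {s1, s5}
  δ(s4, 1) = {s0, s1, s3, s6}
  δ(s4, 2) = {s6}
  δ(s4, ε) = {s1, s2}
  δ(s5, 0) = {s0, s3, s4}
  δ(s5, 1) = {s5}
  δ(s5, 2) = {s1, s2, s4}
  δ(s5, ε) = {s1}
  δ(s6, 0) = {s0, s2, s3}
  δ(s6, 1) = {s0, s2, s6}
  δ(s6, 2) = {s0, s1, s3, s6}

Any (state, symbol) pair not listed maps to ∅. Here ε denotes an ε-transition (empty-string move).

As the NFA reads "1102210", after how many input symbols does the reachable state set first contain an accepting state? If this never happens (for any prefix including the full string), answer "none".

1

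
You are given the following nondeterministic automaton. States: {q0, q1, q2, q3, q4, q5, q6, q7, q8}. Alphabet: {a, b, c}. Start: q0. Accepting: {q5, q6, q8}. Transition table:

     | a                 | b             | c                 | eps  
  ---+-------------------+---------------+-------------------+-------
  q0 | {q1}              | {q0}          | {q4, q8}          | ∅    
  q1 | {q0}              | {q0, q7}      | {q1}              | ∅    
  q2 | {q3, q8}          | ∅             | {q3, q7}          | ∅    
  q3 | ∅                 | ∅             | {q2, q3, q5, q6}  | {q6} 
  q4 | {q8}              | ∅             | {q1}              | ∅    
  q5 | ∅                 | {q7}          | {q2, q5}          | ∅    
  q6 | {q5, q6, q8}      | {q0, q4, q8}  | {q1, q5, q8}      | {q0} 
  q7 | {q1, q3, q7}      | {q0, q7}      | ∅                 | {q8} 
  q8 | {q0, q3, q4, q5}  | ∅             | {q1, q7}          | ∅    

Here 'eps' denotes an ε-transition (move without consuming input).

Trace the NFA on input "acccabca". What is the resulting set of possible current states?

Start in {q0}.
Read 'a': {q0} → {q1}.
Read 'c': {q1} → {q1}.
Read 'c': {q1} → {q1}.
Read 'c': {q1} → {q1}.
Read 'a': {q1} → {q0}.
Read 'b': {q0} → {q0}.
Read 'c': {q0} → {q4, q8}.
Read 'a': {q4, q8} → {q0, q3, q4, q5, q6, q8}.

{q0, q3, q4, q5, q6, q8}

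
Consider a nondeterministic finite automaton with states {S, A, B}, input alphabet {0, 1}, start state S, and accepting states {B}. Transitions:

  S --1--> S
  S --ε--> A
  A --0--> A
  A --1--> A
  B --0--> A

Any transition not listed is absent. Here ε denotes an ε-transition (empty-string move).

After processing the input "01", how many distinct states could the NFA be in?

Start: ε-closure({S}) = {S, A}.
Read '0': {S, A} → {A}.
Read '1': {A} → {A}.
That set has 1 state.

1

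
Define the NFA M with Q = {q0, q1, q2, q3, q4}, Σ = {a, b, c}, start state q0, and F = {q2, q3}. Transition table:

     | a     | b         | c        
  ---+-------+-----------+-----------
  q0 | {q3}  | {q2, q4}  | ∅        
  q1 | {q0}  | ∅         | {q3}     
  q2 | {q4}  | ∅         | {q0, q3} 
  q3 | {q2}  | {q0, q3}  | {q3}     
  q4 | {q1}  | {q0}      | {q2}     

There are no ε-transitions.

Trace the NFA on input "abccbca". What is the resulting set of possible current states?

Start in {q0}.
Read 'a': {q0} → {q3}.
Read 'b': {q3} → {q0, q3}.
Read 'c': {q0, q3} → {q3}.
Read 'c': {q3} → {q3}.
Read 'b': {q3} → {q0, q3}.
Read 'c': {q0, q3} → {q3}.
Read 'a': {q3} → {q2}.

{q2}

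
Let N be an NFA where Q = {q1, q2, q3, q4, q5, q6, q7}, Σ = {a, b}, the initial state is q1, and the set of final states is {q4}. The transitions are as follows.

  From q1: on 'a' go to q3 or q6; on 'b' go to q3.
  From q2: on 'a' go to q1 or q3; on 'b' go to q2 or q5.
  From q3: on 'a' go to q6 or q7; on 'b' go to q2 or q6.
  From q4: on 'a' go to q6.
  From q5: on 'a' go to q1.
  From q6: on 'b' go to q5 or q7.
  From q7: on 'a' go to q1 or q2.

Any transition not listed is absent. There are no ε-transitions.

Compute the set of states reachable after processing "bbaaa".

{q1, q2, q6, q7}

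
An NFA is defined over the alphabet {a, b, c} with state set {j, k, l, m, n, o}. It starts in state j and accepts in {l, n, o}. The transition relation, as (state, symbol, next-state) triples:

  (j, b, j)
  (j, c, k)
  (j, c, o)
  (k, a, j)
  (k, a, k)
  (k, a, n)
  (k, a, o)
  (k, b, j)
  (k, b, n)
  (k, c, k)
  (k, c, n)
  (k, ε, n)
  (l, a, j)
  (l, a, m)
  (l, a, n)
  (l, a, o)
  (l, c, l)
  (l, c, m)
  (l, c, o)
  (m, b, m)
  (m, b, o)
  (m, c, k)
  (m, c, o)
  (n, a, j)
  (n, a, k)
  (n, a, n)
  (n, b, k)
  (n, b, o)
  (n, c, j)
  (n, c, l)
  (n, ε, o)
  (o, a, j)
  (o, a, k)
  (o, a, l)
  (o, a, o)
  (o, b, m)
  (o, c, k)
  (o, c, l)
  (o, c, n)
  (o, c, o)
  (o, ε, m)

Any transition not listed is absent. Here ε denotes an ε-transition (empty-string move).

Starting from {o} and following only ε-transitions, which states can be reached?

{m, o}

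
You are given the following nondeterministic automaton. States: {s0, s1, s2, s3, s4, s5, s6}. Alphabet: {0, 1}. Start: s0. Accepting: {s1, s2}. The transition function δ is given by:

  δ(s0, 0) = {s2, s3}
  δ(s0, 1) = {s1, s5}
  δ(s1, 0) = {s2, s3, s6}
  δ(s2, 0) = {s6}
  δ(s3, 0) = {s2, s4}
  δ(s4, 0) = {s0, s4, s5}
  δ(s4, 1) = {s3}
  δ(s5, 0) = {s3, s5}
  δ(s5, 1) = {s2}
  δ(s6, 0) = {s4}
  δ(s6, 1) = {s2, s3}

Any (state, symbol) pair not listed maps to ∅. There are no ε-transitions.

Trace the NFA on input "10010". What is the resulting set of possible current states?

Start in {s0}.
Read '1': s0→{s1, s5}; now {s1, s5}.
Read '0': s1→{s2, s3, s6}, s5→{s3, s5}; now {s2, s3, s5, s6}.
Read '0': s2→{s6}, s3→{s2, s4}, s5→{s3, s5}, s6→{s4}; now {s2, s3, s4, s5, s6}.
Read '1': s2→∅, s3→∅, s4→{s3}, s5→{s2}, s6→{s2, s3}; now {s2, s3}.
Read '0': s2→{s6}, s3→{s2, s4}; now {s2, s4, s6}.

{s2, s4, s6}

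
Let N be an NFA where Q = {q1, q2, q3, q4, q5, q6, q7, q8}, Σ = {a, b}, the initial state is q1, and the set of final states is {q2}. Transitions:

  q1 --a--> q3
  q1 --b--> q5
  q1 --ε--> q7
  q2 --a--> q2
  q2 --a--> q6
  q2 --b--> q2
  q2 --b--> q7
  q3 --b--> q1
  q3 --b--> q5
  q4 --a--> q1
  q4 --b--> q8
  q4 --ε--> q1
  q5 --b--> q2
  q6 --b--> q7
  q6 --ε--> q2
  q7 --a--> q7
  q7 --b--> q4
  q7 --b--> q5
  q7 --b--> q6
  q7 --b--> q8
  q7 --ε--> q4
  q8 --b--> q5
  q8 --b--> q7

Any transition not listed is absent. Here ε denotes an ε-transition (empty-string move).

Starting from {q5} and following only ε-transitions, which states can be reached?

{q5}

Begin with {q5}.
No ε-moves leave this set, so the closure equals the set itself.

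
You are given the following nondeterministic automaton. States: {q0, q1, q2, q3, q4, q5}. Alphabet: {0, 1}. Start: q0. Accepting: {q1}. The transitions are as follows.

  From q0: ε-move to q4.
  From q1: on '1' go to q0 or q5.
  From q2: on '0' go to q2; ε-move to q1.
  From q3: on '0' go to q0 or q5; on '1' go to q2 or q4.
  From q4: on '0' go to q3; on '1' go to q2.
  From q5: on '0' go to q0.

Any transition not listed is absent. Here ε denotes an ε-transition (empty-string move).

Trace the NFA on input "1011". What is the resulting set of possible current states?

{q1, q2}

Start: ε-closure({q0}) = {q0, q4}.
Read '1': q0→∅, q4→{q2}; union {q2}; ε-closure = {q1, q2}.
Read '0': q1→∅, q2→{q2}; union {q2}; ε-closure = {q1, q2}.
Read '1': q1→{q0, q5}, q2→∅; union {q0, q5}; ε-closure = {q0, q4, q5}.
Read '1': q0→∅, q4→{q2}, q5→∅; union {q2}; ε-closure = {q1, q2}.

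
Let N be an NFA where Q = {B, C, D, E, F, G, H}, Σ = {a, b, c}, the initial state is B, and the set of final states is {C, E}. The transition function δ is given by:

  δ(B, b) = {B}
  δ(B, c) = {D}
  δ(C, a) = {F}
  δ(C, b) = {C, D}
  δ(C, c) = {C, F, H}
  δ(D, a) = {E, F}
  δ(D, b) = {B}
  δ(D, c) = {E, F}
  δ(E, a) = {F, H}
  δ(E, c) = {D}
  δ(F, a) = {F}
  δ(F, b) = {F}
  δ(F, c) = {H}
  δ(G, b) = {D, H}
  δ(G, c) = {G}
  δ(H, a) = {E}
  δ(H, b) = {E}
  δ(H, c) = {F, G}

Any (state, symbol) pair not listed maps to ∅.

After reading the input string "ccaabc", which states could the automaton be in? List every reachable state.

Start in {B}.
Read 'c': B→{D}; now {D}.
Read 'c': D→{E, F}; now {E, F}.
Read 'a': E→{F, H}, F→{F}; now {F, H}.
Read 'a': F→{F}, H→{E}; now {E, F}.
Read 'b': E→∅, F→{F}; now {F}.
Read 'c': F→{H}; now {H}.

{H}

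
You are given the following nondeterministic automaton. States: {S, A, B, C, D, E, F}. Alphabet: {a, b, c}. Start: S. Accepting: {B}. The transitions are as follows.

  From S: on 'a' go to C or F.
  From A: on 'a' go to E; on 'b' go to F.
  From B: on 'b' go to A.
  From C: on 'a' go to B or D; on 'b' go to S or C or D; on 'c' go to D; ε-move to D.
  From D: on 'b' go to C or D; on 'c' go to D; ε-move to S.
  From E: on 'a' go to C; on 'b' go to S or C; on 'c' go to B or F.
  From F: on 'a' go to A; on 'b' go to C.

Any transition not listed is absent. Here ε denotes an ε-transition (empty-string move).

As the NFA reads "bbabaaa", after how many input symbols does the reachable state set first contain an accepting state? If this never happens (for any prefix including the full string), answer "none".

Start in {S}.
Read 'b': S→∅; now ∅.
The set is empty and remains empty for the remaining 6 symbols.
No reachable set along the way intersects F.

none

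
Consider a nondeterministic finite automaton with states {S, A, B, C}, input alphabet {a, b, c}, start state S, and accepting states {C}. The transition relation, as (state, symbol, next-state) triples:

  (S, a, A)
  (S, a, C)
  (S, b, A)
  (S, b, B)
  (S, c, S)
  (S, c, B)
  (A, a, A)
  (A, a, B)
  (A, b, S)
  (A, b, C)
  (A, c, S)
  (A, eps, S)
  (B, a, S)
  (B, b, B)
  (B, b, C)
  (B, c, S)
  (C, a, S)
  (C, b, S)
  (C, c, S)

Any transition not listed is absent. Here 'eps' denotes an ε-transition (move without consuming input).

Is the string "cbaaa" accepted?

Yes

Start in {S}.
Read 'c': {S} → {S, B}.
Read 'b': {S, B} → {S, A, B, C}.
Read 'a': {S, A, B, C} → {S, A, B, C}.
Read 'a': {S, A, B, C} → {S, A, B, C}.
Read 'a': {S, A, B, C} → {S, A, B, C}.
The final set {S, A, B, C} contains the accepting state C.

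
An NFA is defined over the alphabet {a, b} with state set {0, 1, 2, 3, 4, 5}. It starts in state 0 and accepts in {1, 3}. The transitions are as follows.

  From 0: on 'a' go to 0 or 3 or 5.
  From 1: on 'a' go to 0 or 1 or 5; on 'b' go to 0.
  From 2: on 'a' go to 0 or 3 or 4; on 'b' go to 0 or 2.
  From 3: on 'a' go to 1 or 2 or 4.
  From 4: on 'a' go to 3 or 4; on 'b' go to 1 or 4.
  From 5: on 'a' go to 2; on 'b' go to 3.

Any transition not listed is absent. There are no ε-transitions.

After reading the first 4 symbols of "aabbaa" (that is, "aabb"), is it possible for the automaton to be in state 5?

No

Start in {0}.
Read 'a': {0} → {0, 3, 5}.
Read 'a': {0, 3, 5} → {0, 1, 2, 3, 4, 5}.
Read 'b': {0, 1, 2, 3, 4, 5} → {0, 1, 2, 3, 4}.
Read 'b': {0, 1, 2, 3, 4} → {0, 1, 2, 4}.
State 5 is not in {0, 1, 2, 4}.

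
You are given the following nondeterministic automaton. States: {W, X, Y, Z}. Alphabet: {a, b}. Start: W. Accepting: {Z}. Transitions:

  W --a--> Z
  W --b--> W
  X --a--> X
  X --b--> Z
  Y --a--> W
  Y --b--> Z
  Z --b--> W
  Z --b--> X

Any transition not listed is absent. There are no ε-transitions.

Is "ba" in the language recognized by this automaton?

Start in {W}.
Read 'b': W→{W}; now {W}.
Read 'a': W→{Z}; now {Z}.
The final set {Z} contains the accepting state Z.

Yes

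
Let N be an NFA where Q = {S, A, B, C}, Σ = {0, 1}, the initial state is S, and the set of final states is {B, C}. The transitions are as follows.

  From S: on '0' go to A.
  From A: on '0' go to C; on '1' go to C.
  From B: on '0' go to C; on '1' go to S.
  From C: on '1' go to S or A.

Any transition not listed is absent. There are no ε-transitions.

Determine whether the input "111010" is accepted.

Start in {S}.
Read '1': S→∅; now ∅.
The set is empty and remains empty for the remaining 5 symbols.
The final set ∅ contains no accepting state.

No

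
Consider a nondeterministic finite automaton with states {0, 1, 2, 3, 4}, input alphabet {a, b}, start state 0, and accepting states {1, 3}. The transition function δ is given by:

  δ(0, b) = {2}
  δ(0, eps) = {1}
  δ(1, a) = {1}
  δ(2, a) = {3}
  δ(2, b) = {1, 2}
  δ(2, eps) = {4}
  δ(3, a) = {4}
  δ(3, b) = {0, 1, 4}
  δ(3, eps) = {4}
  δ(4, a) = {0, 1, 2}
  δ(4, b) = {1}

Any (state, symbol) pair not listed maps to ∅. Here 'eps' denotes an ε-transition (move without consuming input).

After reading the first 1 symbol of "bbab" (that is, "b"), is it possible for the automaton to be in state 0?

No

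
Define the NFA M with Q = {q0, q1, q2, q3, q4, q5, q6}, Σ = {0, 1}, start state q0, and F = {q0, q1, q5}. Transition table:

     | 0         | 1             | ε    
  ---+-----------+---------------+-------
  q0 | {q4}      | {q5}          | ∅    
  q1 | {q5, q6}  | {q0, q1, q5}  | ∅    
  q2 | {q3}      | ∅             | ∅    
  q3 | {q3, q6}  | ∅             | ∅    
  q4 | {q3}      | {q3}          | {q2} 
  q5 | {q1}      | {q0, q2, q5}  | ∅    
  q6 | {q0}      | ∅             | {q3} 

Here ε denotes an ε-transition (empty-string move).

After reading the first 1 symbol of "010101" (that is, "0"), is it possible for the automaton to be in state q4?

Start in {q0}.
Read '0': q0→{q4}; union {q4}; ε-closure = {q2, q4}.
State q4 is in {q2, q4}.

Yes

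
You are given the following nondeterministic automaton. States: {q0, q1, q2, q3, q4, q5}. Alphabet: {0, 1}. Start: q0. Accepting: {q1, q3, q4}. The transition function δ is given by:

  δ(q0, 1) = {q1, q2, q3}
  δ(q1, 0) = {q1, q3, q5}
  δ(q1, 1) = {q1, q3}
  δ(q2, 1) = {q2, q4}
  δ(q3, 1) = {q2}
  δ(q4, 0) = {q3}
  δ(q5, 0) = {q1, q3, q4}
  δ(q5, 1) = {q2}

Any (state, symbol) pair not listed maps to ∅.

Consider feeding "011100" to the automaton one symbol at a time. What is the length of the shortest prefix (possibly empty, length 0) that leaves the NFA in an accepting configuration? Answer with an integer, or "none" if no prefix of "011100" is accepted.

Start in {q0}.
Read '0': {q0} → ∅.
The set is empty and remains empty for the remaining 5 symbols.
No reachable set along the way intersects F.

none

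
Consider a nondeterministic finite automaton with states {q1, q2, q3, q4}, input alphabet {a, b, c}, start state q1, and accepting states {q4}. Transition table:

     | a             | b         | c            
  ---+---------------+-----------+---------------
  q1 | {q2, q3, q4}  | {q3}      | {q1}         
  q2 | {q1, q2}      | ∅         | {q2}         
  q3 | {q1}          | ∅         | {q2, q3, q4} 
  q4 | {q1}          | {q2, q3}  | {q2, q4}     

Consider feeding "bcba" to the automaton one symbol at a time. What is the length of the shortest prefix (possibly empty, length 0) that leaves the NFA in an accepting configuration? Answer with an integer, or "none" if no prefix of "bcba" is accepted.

2

Start in {q1}.
Read 'b': q1→{q3}; now {q3}.
Read 'c': q3→{q2, q3, q4}; now {q2, q3, q4}.
None of the earlier sets intersect F, but {q2, q3, q4} does.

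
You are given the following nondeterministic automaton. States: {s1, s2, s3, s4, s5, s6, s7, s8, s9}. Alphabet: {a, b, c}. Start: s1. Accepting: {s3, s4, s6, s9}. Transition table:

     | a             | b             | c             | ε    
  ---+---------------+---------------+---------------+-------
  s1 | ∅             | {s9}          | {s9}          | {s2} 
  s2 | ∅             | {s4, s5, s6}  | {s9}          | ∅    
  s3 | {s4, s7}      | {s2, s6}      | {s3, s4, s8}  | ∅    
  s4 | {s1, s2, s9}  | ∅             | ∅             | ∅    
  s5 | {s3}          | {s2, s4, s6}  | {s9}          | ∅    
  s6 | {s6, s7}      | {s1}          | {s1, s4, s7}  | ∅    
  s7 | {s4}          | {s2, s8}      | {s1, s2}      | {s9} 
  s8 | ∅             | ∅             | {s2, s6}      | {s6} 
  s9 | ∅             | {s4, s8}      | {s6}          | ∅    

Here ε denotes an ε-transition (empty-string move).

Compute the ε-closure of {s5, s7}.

Begin with {s5, s7}.
ε-move s7 → s9; add s9.

{s5, s7, s9}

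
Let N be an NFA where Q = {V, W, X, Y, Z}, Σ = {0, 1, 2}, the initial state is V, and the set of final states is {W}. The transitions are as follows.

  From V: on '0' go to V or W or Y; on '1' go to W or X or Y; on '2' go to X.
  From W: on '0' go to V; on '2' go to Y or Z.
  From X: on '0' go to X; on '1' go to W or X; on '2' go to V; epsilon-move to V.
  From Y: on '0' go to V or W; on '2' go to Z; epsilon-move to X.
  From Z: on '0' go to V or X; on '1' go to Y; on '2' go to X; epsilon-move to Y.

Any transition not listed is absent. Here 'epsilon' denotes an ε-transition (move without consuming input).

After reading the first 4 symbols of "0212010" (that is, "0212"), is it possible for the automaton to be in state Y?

Yes

Start in {V}.
Read '0': {V} → {V, W, X, Y}.
Read '2': {V, W, X, Y} → {V, X, Y, Z}.
Read '1': {V, X, Y, Z} → {V, W, X, Y}.
Read '2': {V, W, X, Y} → {V, X, Y, Z}.
State Y is in {V, X, Y, Z}.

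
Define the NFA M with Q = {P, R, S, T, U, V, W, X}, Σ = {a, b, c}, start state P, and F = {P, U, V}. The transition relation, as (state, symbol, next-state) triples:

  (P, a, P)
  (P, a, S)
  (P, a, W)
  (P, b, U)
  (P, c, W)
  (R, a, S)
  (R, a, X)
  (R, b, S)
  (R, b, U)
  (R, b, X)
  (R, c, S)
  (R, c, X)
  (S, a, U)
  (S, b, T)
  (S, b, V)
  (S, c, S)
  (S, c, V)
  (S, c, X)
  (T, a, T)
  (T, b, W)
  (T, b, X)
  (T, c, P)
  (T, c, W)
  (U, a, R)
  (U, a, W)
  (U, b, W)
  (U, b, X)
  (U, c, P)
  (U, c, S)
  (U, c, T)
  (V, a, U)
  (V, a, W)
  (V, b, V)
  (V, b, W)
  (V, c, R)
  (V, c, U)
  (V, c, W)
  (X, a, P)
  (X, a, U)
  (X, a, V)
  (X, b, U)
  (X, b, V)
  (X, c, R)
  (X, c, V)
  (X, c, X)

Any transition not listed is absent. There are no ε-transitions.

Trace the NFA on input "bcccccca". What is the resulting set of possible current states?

{P, R, S, T, U, V, W, X}

Start in {P}.
Read 'b': P→{U}; now {U}.
Read 'c': U→{P, S, T}; now {P, S, T}.
Read 'c': P→{W}, S→{S, V, X}, T→{P, W}; now {P, S, V, W, X}.
Read 'c': P→{W}, S→{S, V, X}, V→{R, U, W}, W→∅, X→{R, V, X}; now {R, S, U, V, W, X}.
Read 'c': R→{S, X}, S→{S, V, X}, U→{P, S, T}, V→{R, U, W}, W→∅, X→{R, V, X}; now {P, R, S, T, U, V, W, X}.
Read 'c': P→{W}, R→{S, X}, S→{S, V, X}, T→{P, W}, U→{P, S, T}, V→{R, U, W}, W→∅, X→{R, V, X}; now {P, R, S, T, U, V, W, X}.
Read 'c': P→{W}, R→{S, X}, S→{S, V, X}, T→{P, W}, U→{P, S, T}, V→{R, U, W}, W→∅, X→{R, V, X}; now {P, R, S, T, U, V, W, X}.
Read 'a': P→{P, S, W}, R→{S, X}, S→{U}, T→{T}, U→{R, W}, V→{U, W}, W→∅, X→{P, U, V}; now {P, R, S, T, U, V, W, X}.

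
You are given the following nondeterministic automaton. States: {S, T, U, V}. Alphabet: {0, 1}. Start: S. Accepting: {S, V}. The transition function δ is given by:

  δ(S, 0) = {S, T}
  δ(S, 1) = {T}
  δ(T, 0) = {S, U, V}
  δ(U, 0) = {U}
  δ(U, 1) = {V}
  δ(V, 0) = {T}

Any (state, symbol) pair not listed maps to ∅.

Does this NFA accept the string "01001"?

Yes

Start in {S}.
Read '0': S→{S, T}; now {S, T}.
Read '1': S→{T}, T→∅; now {T}.
Read '0': T→{S, U, V}; now {S, U, V}.
Read '0': S→{S, T}, U→{U}, V→{T}; now {S, T, U}.
Read '1': S→{T}, T→∅, U→{V}; now {T, V}.
The final set {T, V} contains the accepting state V.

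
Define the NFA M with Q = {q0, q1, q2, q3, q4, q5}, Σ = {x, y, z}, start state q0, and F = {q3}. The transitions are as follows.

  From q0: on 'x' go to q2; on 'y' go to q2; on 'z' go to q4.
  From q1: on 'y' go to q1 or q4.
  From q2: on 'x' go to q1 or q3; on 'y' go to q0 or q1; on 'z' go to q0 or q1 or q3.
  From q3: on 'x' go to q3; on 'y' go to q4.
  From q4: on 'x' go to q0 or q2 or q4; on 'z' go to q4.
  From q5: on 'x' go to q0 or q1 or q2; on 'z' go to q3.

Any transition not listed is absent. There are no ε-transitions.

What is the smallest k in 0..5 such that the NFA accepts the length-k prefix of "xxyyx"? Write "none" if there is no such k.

Start in {q0}.
Read 'x': {q0} → {q2}.
Read 'x': {q2} → {q1, q3}.
None of the earlier sets intersect F, but {q1, q3} does.

2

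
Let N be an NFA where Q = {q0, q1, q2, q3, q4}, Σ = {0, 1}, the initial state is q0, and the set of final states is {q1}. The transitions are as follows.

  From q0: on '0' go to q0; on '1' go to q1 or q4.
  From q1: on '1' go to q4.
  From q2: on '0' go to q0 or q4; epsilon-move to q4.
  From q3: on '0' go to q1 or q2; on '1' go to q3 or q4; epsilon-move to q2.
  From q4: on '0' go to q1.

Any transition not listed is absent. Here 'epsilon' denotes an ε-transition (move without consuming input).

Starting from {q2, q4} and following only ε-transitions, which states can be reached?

Begin with {q2, q4}.
No ε-moves leave this set, so the closure equals the set itself.

{q2, q4}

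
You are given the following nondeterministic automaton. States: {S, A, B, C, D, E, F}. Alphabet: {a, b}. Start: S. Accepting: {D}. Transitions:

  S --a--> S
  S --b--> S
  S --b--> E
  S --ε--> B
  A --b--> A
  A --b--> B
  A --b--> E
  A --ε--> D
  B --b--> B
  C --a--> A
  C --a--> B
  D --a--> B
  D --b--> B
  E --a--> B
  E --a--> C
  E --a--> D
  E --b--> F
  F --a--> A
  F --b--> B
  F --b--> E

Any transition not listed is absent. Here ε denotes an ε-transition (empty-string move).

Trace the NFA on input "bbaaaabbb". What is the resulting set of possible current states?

Start: ε-closure({S}) = {S, B}.
Read 'b': {S, B} → {S, B, E}.
Read 'b': {S, B, E} → {S, B, E, F}.
Read 'a': {S, B, E, F} → {S, A, B, C, D}.
Read 'a': {S, A, B, C, D} → {S, A, B, D}.
Read 'a': {S, A, B, D} → {S, B}.
Read 'a': {S, B} → {S, B}.
Read 'b': {S, B} → {S, B, E}.
Read 'b': {S, B, E} → {S, B, E, F}.
Read 'b': {S, B, E, F} → {S, B, E, F}.

{S, B, E, F}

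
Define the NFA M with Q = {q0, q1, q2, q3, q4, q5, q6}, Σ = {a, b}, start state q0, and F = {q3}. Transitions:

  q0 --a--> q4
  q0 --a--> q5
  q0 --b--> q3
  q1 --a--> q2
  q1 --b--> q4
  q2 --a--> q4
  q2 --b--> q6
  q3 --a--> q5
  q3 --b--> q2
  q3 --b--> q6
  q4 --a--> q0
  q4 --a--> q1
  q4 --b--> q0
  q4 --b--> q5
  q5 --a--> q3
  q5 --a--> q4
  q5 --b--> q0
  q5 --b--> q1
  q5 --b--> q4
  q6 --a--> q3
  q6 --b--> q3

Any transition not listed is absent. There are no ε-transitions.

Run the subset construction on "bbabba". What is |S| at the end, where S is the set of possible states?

6

Start in {q0}.
Read 'b': q0→{q3}; now {q3}.
Read 'b': q3→{q2, q6}; now {q2, q6}.
Read 'a': q2→{q4}, q6→{q3}; now {q3, q4}.
Read 'b': q3→{q2, q6}, q4→{q0, q5}; now {q0, q2, q5, q6}.
Read 'b': q0→{q3}, q2→{q6}, q5→{q0, q1, q4}, q6→{q3}; now {q0, q1, q3, q4, q6}.
Read 'a': q0→{q4, q5}, q1→{q2}, q3→{q5}, q4→{q0, q1}, q6→{q3}; now {q0, q1, q2, q3, q4, q5}.
That set has 6 states.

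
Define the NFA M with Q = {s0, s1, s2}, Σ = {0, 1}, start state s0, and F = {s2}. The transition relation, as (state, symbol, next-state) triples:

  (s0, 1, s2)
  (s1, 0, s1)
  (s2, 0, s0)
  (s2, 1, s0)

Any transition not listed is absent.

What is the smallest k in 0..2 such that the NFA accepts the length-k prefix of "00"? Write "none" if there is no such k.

none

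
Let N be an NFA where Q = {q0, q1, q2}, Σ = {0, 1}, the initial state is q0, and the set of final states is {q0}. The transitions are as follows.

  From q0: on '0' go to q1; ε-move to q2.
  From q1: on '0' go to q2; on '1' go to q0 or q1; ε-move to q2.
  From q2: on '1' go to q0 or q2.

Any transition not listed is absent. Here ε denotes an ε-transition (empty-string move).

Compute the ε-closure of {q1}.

{q1, q2}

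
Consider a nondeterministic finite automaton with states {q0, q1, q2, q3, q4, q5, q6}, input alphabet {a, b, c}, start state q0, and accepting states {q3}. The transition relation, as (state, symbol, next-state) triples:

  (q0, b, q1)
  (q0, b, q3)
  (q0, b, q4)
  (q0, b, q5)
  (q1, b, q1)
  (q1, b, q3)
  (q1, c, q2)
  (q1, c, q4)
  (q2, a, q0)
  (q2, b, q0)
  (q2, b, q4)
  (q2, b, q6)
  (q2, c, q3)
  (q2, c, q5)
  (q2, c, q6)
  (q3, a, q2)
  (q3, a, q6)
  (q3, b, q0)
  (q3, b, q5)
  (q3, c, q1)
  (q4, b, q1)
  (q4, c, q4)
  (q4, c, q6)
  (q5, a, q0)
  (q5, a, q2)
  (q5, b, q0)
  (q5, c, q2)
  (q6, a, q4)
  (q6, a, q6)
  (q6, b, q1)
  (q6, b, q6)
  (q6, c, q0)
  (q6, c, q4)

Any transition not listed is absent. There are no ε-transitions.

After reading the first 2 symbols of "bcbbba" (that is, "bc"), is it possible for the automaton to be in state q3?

Start in {q0}.
Read 'b': q0→{q1, q3, q4, q5}; now {q1, q3, q4, q5}.
Read 'c': q1→{q2, q4}, q3→{q1}, q4→{q4, q6}, q5→{q2}; now {q1, q2, q4, q6}.
State q3 is not in {q1, q2, q4, q6}.

No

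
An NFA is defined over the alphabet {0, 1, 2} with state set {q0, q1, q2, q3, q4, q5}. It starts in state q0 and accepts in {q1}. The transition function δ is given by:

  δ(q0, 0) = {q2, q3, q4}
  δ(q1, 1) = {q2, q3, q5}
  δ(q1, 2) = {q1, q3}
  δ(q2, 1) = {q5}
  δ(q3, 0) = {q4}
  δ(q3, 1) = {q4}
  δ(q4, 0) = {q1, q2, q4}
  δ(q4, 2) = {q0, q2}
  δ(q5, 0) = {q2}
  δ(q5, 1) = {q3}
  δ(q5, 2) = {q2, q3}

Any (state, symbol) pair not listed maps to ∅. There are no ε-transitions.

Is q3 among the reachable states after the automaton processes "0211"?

Start in {q0}.
Read '0': {q0} → {q2, q3, q4}.
Read '2': {q2, q3, q4} → {q0, q2}.
Read '1': {q0, q2} → {q5}.
Read '1': {q5} → {q3}.
State q3 is in {q3}.

Yes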